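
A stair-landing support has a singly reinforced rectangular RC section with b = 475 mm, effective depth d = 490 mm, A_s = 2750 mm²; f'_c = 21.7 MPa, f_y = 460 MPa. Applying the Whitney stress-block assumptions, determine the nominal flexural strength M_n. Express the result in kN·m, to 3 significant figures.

M_n ≈ 529 kN·m

T = A_s f_y = 2750 × 460 = 1265000 N = 1265 kN.
From C = T: a = T/(0.85 f'_c b) = 1265000/(0.85 × 21.7 × 475) = 144.38 mm.
M_n = T(d − a/2) = 1265 kN × (490 − 72.19) mm = 528.53 kN·m.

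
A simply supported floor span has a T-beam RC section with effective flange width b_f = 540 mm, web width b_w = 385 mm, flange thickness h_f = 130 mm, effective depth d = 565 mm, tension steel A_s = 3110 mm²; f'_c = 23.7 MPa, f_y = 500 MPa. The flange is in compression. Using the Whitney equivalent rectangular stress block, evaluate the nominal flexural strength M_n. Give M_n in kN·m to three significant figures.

M_n ≈ 767 kN·m

Tension: T = A_s f_y = 3110 × 500 = 1555000 N.
Try a within the flange: a = T/(0.85 f'_c b_f) = 1555000/(0.85 × 23.7 × 540) = 142.95 mm.
a = 142.95 > h_f = 130 mm: the block extends into the web. Split into flange-overhang and web parts.
C_f = 0.85 f'_c (b_f − b_w) h_f = 0.85 × 23.7 × (540 − 385) × 130 = 405922 N.
Remaining web compression depth: a_w = (T − C_f)/(0.85 f'_c b_w) = (1555000 − 405922)/(0.85 × 23.7 × 385) = 148.16 mm.
M_n = C_f(d − h_f/2) + (T − C_f)(d − a_w/2) = 405922 × (565 − 65) + 1149078 × (565 − 74.08) = 202.96 + 564.11 = 767.07 × 10⁶ N·mm.
M_n = 767.07 kN·m.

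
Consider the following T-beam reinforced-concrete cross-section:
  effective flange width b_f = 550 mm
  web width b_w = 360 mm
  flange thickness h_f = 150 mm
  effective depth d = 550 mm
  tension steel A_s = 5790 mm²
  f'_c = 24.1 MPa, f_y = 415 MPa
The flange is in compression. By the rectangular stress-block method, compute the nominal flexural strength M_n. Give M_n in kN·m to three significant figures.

M_n ≈ 1050 kN·m

Tension: T = A_s f_y = 5790 × 415 = 2402850 N.
Try a within the flange: a = T/(0.85 f'_c b_f) = 2402850/(0.85 × 24.1 × 550) = 213.27 mm.
a = 213.27 > h_f = 150 mm: the block extends into the web. Split into flange-overhang and web parts.
C_f = 0.85 f'_c (b_f − b_w) h_f = 0.85 × 24.1 × (550 − 360) × 150 = 583823 N.
Remaining web compression depth: a_w = (T − C_f)/(0.85 f'_c b_w) = (2402850 − 583823)/(0.85 × 24.1 × 360) = 246.66 mm.
M_n = C_f(d − h_f/2) + (T − C_f)(d − a_w/2) = 583823 × (550 − 75) + 1819027 × (550 − 123.33) = 277.32 + 776.12 = 1053.44 × 10⁶ N·mm.
M_n = 1053.44 kN·m.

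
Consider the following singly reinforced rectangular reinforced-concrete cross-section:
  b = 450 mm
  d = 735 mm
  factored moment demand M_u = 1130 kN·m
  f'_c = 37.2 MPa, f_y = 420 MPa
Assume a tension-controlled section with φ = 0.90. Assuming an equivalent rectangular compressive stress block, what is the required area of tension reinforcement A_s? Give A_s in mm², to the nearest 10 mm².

M_n = M_u/φ = 1130/0.90 = 1255.56 kN·m.
With M_n = 0.85 f'_c a b (d − a/2), solve the quadratic for a:
a = d − √(d² − 2M_n/(0.85 f'_c b)) = 735 − √(735² − 2 × 1255.56×10⁶/(0.85 × 37.2 × 450)) = 131.89 mm.
A_s = 0.85 f'_c a b / f_y = 0.85 × 37.2 × 131.89 × 450 / 420 = 4468.2 mm².

A_s ≈ 4470 mm²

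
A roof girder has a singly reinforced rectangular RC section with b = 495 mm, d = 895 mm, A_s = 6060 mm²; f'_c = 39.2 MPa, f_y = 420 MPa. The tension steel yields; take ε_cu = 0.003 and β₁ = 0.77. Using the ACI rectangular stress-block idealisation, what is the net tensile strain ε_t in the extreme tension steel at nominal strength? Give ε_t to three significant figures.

ε_t ≈ 0.0104

a = A_s f_y/(0.85 f'_c b) = 154.32 mm.
β₁ = 0.77, so c = a/β₁ = 154.32/0.77 = 200.42 mm.
From the linear strain diagram with ε_cu = 0.003: ε_t = 0.003 (d − c)/c = 0.003 × (895 − 200.42)/200.42 = 0.0104.
Since ε_t ≥ 0.005, the section is tension-controlled.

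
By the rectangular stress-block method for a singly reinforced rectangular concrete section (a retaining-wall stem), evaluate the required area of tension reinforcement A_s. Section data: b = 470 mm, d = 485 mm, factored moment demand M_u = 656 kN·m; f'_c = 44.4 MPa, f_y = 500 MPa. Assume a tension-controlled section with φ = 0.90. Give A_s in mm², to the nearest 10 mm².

M_n = M_u/φ = 656/0.90 = 728.889 kN·m.
With M_n = 0.85 f'_c a b (d − a/2), solve the quadratic for a:
a = d − √(d² − 2M_n/(0.85 f'_c b)) = 485 − √(485² − 2 × 728.889×10⁶/(0.85 × 44.4 × 470)) = 93.80 mm.
A_s = 0.85 f'_c a b / f_y = 0.85 × 44.4 × 93.80 × 470 / 500 = 3327.6 mm².

A_s ≈ 3330 mm²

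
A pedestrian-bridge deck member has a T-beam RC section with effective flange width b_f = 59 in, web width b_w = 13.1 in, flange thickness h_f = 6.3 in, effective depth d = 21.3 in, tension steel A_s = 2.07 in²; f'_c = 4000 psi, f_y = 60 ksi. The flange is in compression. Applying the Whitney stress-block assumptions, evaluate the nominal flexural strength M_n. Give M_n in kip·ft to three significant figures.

M_n ≈ 217 kip·ft

Tension: T = A_s f_y = 2.07 × 60 = 124.2 kips.
Try a within the flange: a = T/(0.85 f'_c b_f) = 124.2/(0.85 × 4 × 59) = 0.619 in.
Since a = 0.619 ≤ h_f = 6.3 in, the stress block lies entirely in the flange; analyse as a rectangular beam of width b_f.
M_n = T(d − a/2) = 124.2 × (21.3 − 0.3095) = 2607.0 kip·in.
M_n = 2607.0/12 = 217.25 kip·ft.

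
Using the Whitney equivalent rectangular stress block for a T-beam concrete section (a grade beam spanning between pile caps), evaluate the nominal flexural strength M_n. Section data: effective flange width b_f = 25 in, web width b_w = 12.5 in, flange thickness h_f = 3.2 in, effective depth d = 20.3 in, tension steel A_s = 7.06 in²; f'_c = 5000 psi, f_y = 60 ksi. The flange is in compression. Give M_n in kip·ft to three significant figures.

Tension: T = A_s f_y = 7.06 × 60 = 423.6 kips.
Try a within the flange: a = T/(0.85 f'_c b_f) = 423.6/(0.85 × 5 × 25) = 3.987 in.
a = 3.987 > h_f = 3.2 in: the block extends into the web. Split into flange-overhang and web parts.
C_f = 0.85 f'_c (b_f − b_w) h_f = 0.85 × 5 × (25 − 12.5) × 3.2 = 170.0 kips.
Remaining web compression depth: a_w = (T − C_f)/(0.85 f'_c b_w) = (423.6 − 170.0)/(0.85 × 5 × 12.5) = 4.774 in.
M_n = C_f(d − h_f/2) + (T − C_f)(d − a_w/2) = 170.0 × (20.3 − 1.6) + 253.6 × (20.3 − 2.387) = 3179.0 + 4542.7 = 7721.7 kip·in.
M_n = 7721.7/12 = 643.48 kip·ft.

M_n ≈ 643 kip·ft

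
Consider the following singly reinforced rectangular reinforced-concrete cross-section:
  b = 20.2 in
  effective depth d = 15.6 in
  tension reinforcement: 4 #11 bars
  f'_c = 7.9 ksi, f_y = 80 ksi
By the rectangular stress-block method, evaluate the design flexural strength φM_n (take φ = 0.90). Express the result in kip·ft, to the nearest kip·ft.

φM_n ≈ 515 kip·ft

A_s = 4 × 1.56 = 6.24 in².
T = A_s f_y = 6.24 × 80 = 499.2 kips.
a = T/(0.85 f'_c b) = 499.2/(0.85 × 7.9 × 20.2) = 3.680 in.
M_n = T(d − a/2) = 499.2 × (15.6 − 1.84) = 6869.0 kip·in = 6869.0/12 = 572.42 kip·ft.
φM_n = 0.90 × 572.42 = 515.18 kip·ft.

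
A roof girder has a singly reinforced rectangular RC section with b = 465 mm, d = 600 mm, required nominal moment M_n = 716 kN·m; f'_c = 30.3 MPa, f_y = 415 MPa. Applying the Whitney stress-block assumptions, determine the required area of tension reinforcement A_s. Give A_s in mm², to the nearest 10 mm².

With M_n = 0.85 f'_c a b (d − a/2), solve the quadratic for a:
a = d − √(d² − 2M_n/(0.85 f'_c b)) = 600 − √(600² − 2 × 716×10⁶/(0.85 × 30.3 × 465)) = 109.67 mm.
A_s = 0.85 f'_c a b / f_y = 0.85 × 30.3 × 109.67 × 465 / 415 = 3164.9 mm².

A_s ≈ 3160 mm²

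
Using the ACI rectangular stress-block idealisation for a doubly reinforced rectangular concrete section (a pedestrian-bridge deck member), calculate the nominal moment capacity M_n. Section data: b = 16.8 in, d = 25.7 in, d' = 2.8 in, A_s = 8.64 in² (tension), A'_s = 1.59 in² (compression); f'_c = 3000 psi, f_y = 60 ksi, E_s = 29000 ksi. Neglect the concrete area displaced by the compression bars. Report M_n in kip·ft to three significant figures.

Assume both steels yield.
a = (A_s − A'_s) f_y/(0.85 f'_c b) = (8.64 − 1.59) × 60/(0.85 × 3 × 16.8) = 9.874 in.
c = a/β₁ = 9.874/0.85 = 11.616 in; ε'_s = 0.003(c − d')/c = 0.0023 ≥ ε_y = 0.0021, so the compression steel yields.
M_n = (A_s − A'_s) f_y (d − a/2) + A'_s f_y (d − d') = 423 × (25.7 − 4.937) + 95.4 × (25.7 − 2.8) = 8782.7 + 2184.7 = 10967.4 kip·in = 10967.4/12 = 913.95 kip·ft.

M_n ≈ 914 kip·ft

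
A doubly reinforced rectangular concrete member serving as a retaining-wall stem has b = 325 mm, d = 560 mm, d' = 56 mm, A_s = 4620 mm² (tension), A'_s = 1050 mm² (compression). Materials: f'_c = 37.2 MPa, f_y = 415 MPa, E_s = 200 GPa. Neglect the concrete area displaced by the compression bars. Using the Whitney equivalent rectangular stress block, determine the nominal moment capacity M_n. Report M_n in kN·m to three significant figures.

Assume both tension and compression steel yield.
Net tension couple steel: A_s − A'_s = 3570 mm².
a = (A_s − A'_s) f_y / (0.85 f'_c b) = 1481550/(0.85 × 37.2 × 325) = 144.17 mm.
c = a/β₁ = 144.17/0.784 = 183.89 mm; ε'_s = 0.003(c − d')/c = 0.0021 ≥ f_y/E_s = 0.0021, so compression steel does yield.
M_n = (A_s − A'_s) f_y (d − a/2) + A'_s f_y (d − d') = [1481550 × (560 − 72.085) + 435750 × (560 − 56)] × 10⁻⁶ = 722.87 + 219.62 = 942.49 kN·m.

M_n ≈ 942 kN·m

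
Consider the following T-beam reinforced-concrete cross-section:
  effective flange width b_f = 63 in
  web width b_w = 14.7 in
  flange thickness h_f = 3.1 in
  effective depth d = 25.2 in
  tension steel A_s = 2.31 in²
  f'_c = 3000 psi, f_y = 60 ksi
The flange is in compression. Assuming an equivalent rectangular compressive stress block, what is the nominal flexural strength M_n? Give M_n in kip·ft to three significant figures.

Tension: T = A_s f_y = 2.31 × 60 = 138.6 kips.
Try a within the flange: a = T/(0.85 f'_c b_f) = 138.6/(0.85 × 3 × 63) = 0.863 in.
Since a = 0.863 ≤ h_f = 3.1 in, the stress block lies entirely in the flange; analyse as a rectangular beam of width b_f.
M_n = T(d − a/2) = 138.6 × (25.2 − 0.4315) = 3432.9 kip·in.
M_n = 3432.9/12 = 286.08 kip·ft.

M_n ≈ 286 kip·ft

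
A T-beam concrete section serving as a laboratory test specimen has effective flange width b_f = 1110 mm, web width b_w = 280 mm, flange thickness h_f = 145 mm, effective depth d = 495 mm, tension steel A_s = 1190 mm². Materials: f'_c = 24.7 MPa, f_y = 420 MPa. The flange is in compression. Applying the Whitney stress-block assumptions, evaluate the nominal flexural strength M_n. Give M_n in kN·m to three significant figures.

Tension: T = A_s f_y = 1190 × 420 = 499800 N.
Try a within the flange: a = T/(0.85 f'_c b_f) = 499800/(0.85 × 24.7 × 1110) = 21.45 mm.
Since a = 21.45 ≤ h_f = 145 mm, the stress block lies entirely in the flange; analyse as a rectangular beam of width b_f.
M_n = T(d − a/2) = 499800 × (495 − 10.725) = 242.04 × 10⁶ N·mm.
M_n = 242.04 kN·m.

M_n ≈ 242 kN·m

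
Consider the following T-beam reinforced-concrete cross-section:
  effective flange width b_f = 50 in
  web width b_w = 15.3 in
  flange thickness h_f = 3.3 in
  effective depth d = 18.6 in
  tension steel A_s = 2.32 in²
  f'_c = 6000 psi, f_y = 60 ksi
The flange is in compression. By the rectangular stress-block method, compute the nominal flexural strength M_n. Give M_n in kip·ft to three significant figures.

M_n ≈ 213 kip·ft

Tension: T = A_s f_y = 2.32 × 60 = 139.2 kips.
Try a within the flange: a = T/(0.85 f'_c b_f) = 139.2/(0.85 × 6 × 50) = 0.546 in.
Since a = 0.546 ≤ h_f = 3.3 in, the stress block lies entirely in the flange; analyse as a rectangular beam of width b_f.
M_n = T(d − a/2) = 139.2 × (18.6 − 0.273) = 2551.1 kip·in.
M_n = 2551.1/12 = 212.59 kip·ft.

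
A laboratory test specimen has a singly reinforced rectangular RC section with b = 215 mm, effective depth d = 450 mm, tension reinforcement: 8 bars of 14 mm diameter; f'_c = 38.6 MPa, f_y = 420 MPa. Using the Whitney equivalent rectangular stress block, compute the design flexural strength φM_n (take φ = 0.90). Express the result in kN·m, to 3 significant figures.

φM_n ≈ 192 kN·m

A_s = 8 × 154 = 1232 mm².
T = A_s f_y = 1232 × 420 = 517440 N = 517.44 kN.
From C = T: a = T/(0.85 f'_c b) = 517440/(0.85 × 38.6 × 215) = 73.35 mm.
M_n = T(d − a/2) = 517.44 kN × (450 − 36.675) mm = 213.87 kN·m.
φM_n = 0.90 × 213.87 = 192.48 kN·m.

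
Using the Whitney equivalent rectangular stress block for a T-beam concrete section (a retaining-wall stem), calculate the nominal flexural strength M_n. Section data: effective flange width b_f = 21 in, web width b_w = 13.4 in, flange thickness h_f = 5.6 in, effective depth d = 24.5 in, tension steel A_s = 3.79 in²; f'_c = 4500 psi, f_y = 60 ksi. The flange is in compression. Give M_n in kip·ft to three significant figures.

Tension: T = A_s f_y = 3.79 × 60 = 227.4 kips.
Try a within the flange: a = T/(0.85 f'_c b_f) = 227.4/(0.85 × 4.5 × 21) = 2.831 in.
Since a = 2.831 ≤ h_f = 5.6 in, the stress block lies entirely in the flange; analyse as a rectangular beam of width b_f.
M_n = T(d − a/2) = 227.4 × (24.5 − 1.4155) = 5249.4 kip·in.
M_n = 5249.4/12 = 437.45 kip·ft.

M_n ≈ 437 kip·ft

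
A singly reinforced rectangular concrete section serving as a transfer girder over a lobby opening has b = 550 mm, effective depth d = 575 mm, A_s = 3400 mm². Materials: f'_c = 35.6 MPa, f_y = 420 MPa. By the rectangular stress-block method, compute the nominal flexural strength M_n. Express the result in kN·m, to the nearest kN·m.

T = A_s f_y = 3400 × 420 = 1428000 N = 1428 kN.
From C = T: a = T/(0.85 f'_c b) = 1428000/(0.85 × 35.6 × 550) = 85.80 mm.
M_n = T(d − a/2) = 1428 kN × (575 − 42.9) mm = 759.84 kN·m.

M_n ≈ 760 kN·m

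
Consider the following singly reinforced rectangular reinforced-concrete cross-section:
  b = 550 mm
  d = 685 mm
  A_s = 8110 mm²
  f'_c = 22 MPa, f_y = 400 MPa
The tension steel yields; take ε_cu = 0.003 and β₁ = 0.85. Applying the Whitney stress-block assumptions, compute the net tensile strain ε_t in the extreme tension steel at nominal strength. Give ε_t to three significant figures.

ε_t ≈ 0.00254

a = A_s f_y/(0.85 f'_c b) = 315.41 mm.
β₁ = 0.85, so c = a/β₁ = 315.41/0.85 = 371.07 mm.
From the linear strain diagram with ε_cu = 0.003: ε_t = 0.003 (d − c)/c = 0.003 × (685 − 371.07)/371.07 = 0.00254.
ε_t < 0.004 — the section is over-reinforced for flexure under ACI limits.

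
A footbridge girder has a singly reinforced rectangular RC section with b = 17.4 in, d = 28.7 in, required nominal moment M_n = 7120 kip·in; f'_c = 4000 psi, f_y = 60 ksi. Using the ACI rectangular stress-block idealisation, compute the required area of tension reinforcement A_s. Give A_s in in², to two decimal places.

A_s ≈ 4.49 in²

From M_n = 0.85 f'_c a b (d − a/2):
a = d − √(d² − 2M_n/(0.85 f'_c b)) = 28.7 − √(28.7² − 2 × 7120/(0.85 × 4 × 17.4)) = 4.555 in.
A_s = 0.85 f'_c a b / f_y = 0.85 × 4 × 4.555 × 17.4 / 60 = 4.491 in².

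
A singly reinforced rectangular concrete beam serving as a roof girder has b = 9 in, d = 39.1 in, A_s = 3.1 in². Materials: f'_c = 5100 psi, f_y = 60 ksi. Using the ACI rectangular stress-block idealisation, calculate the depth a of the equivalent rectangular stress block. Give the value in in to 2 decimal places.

a ≈ 4.77 in

T = A_s f_y = 3.1 × 60 = 186 kips.
a = T/(0.85 f'_c b) = 186/(0.85 × 5.1 × 9) = 4.77 in.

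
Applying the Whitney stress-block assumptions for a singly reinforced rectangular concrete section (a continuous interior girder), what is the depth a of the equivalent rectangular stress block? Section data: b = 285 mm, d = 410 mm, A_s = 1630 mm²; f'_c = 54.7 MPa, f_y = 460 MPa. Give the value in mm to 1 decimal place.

a ≈ 56.6 mm

T = A_s f_y = 1630 × 460 = 749800 N = 749.8 kN.
Setting C = 0.85 f'_c a b equal to T: a = 749800/(0.85 × 54.7 × 285) = 56.6 mm.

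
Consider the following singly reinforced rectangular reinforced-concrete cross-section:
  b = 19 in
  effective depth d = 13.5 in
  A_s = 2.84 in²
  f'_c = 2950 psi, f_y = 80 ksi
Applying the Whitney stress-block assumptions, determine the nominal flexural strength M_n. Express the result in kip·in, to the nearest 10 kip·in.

T = A_s f_y = 2.84 × 80 = 227.2 kips.
a = T/(0.85 f'_c b) = 227.2/(0.85 × 2.95 × 19) = 4.769 in.
M_n = T(d − a/2) = 227.2 × (13.5 − 2.3845) = 2525.4 kip·in.

M_n ≈ 2530 kip·in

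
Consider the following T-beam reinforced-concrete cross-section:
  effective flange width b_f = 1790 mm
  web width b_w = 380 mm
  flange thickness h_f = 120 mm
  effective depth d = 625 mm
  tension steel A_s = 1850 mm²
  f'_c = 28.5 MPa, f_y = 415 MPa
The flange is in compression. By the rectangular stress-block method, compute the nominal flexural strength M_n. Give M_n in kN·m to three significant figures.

M_n ≈ 473 kN·m

Tension: T = A_s f_y = 1850 × 415 = 767750 N.
Try a within the flange: a = T/(0.85 f'_c b_f) = 767750/(0.85 × 28.5 × 1790) = 17.71 mm.
Since a = 17.71 ≤ h_f = 120 mm, the stress block lies entirely in the flange; analyse as a rectangular beam of width b_f.
M_n = T(d − a/2) = 767750 × (625 − 8.855) = 473.05 × 10⁶ N·mm.
M_n = 473.05 kN·m.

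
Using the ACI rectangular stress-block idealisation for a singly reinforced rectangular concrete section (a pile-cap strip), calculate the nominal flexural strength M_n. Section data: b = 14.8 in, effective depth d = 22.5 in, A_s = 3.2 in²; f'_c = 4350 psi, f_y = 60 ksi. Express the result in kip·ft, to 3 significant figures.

M_n ≈ 332 kip·ft

T = A_s f_y = 3.2 × 60 = 192 kips.
a = T/(0.85 f'_c b) = 192/(0.85 × 4.35 × 14.8) = 3.509 in.
M_n = T(d − a/2) = 192 × (22.5 − 1.7545) = 3983.1 kip·in = 3983.1/12 = 331.93 kip·ft.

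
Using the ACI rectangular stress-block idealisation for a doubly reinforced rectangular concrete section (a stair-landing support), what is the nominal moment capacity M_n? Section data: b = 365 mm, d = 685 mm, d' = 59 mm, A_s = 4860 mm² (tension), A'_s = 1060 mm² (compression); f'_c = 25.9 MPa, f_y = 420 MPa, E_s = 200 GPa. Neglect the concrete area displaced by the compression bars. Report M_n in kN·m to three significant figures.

M_n ≈ 1210 kN·m

Assume both tension and compression steel yield.
Net tension couple steel: A_s − A'_s = 3800 mm².
a = (A_s − A'_s) f_y / (0.85 f'_c b) = 1596000/(0.85 × 25.9 × 365) = 198.62 mm.
c = a/β₁ = 198.62/0.85 = 233.67 mm; ε'_s = 0.003(c − d')/c = 0.0022 ≥ f_y/E_s = 0.0021, so compression steel does yield.
M_n = (A_s − A'_s) f_y (d − a/2) + A'_s f_y (d − d') = [1596000 × (685 − 99.31) + 445200 × (685 − 59)] × 10⁻⁶ = 934.76 + 278.70 = 1213.46 kN·m.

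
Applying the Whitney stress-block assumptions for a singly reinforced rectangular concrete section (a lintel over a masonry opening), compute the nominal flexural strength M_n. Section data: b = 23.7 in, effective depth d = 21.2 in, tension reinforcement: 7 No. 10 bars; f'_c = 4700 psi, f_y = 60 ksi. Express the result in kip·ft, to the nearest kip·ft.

M_n ≈ 817 kip·ft

A_s = 7 × 1.27 = 8.89 in².
T = A_s f_y = 8.89 × 60 = 533.4 kips.
a = T/(0.85 f'_c b) = 533.4/(0.85 × 4.7 × 23.7) = 5.634 in.
M_n = T(d − a/2) = 533.4 × (21.2 − 2.817) = 9805.5 kip·in = 9805.5/12 = 817.13 kip·ft.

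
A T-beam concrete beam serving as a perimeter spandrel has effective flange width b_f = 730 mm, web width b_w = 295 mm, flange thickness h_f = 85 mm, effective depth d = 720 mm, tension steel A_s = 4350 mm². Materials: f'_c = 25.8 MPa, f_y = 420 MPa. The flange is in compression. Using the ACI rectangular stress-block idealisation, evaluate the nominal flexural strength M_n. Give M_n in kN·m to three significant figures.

M_n ≈ 1200 kN·m

Tension: T = A_s f_y = 4350 × 420 = 1827000 N.
Try a within the flange: a = T/(0.85 f'_c b_f) = 1827000/(0.85 × 25.8 × 730) = 114.12 mm.
a = 114.12 > h_f = 85 mm: the block extends into the web. Split into flange-overhang and web parts.
C_f = 0.85 f'_c (b_f − b_w) h_f = 0.85 × 25.8 × (730 − 295) × 85 = 810862 N.
Remaining web compression depth: a_w = (T − C_f)/(0.85 f'_c b_w) = (1827000 − 810862)/(0.85 × 25.8 × 295) = 157.07 mm.
M_n = C_f(d − h_f/2) + (T − C_f)(d − a_w/2) = 810862 × (720 − 42.5) + 1016138 × (720 − 78.535) = 549.36 + 651.82 = 1201.18 × 10⁶ N·mm.
M_n = 1201.18 kN·m.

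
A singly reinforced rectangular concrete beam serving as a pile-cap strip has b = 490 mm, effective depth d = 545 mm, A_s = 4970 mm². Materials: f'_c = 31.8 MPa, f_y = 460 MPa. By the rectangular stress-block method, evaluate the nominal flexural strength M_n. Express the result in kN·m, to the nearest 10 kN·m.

M_n ≈ 1050 kN·m

T = A_s f_y = 4970 × 460 = 2286200 N = 2286.2 kN.
From C = T: a = T/(0.85 f'_c b) = 2286200/(0.85 × 31.8 × 490) = 172.61 mm.
M_n = T(d − a/2) = 2286.2 kN × (545 − 86.305) mm = 1048.67 kN·m.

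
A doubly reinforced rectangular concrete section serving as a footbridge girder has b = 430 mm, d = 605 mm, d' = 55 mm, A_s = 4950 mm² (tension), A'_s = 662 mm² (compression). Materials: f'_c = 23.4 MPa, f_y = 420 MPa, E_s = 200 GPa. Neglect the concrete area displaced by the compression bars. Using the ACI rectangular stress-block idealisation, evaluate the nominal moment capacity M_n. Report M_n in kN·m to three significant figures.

Assume both tension and compression steel yield.
Net tension couple steel: A_s − A'_s = 4288 mm².
a = (A_s − A'_s) f_y / (0.85 f'_c b) = 1800960/(0.85 × 23.4 × 430) = 210.57 mm.
c = a/β₁ = 210.57/0.85 = 247.73 mm; ε'_s = 0.003(c − d')/c = 0.0023 ≥ f_y/E_s = 0.0021, so compression steel does yield.
M_n = (A_s − A'_s) f_y (d − a/2) + A'_s f_y (d − d') = [1800960 × (605 − 105.285) + 278040 × (605 − 55)] × 10⁻⁶ = 899.97 + 152.92 = 1052.89 kN·m.

M_n ≈ 1050 kN·m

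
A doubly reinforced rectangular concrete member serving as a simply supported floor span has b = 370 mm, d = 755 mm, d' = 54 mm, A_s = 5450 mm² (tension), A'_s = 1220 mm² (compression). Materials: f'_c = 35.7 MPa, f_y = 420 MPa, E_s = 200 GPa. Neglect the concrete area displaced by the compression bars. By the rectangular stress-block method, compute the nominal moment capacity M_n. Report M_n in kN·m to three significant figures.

M_n ≈ 1560 kN·m

Assume both tension and compression steel yield.
Net tension couple steel: A_s − A'_s = 4230 mm².
a = (A_s − A'_s) f_y / (0.85 f'_c b) = 1776600/(0.85 × 35.7 × 370) = 158.23 mm.
c = a/β₁ = 158.23/0.795 = 199.03 mm; ε'_s = 0.003(c − d')/c = 0.0022 ≥ f_y/E_s = 0.0021, so compression steel does yield.
M_n = (A_s − A'_s) f_y (d − a/2) + A'_s f_y (d − d') = [1776600 × (755 − 79.115) + 512400 × (755 − 54)] × 10⁻⁶ = 1200.78 + 359.19 = 1559.97 kN·m.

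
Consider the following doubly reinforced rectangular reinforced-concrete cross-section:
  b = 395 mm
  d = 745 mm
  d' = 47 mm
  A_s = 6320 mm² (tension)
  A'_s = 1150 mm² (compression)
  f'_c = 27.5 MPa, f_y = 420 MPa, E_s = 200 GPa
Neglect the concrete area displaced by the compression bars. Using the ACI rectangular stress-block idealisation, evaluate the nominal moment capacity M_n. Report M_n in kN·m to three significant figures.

Assume both tension and compression steel yield.
Net tension couple steel: A_s − A'_s = 5170 mm².
a = (A_s − A'_s) f_y / (0.85 f'_c b) = 2171400/(0.85 × 27.5 × 395) = 235.17 mm.
c = a/β₁ = 235.17/0.85 = 276.67 mm; ε'_s = 0.003(c − d')/c = 0.0025 ≥ f_y/E_s = 0.0021, so compression steel does yield.
M_n = (A_s − A'_s) f_y (d − a/2) + A'_s f_y (d − d') = [2171400 × (745 − 117.585) + 483000 × (745 − 47)] × 10⁻⁶ = 1362.37 + 337.13 = 1699.50 kN·m.

M_n ≈ 1700 kN·m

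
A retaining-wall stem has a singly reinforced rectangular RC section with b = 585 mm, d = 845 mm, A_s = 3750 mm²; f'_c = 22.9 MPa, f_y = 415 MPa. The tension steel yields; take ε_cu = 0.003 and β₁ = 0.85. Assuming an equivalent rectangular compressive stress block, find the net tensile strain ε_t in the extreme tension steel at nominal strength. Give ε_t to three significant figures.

a = A_s f_y/(0.85 f'_c b) = 136.67 mm.
β₁ = 0.85, so c = a/β₁ = 136.67/0.85 = 160.79 mm.
From the linear strain diagram with ε_cu = 0.003: ε_t = 0.003 (d − c)/c = 0.003 × (845 − 160.79)/160.79 = 0.0128.
Since ε_t ≥ 0.005, the section is tension-controlled.

ε_t ≈ 0.0128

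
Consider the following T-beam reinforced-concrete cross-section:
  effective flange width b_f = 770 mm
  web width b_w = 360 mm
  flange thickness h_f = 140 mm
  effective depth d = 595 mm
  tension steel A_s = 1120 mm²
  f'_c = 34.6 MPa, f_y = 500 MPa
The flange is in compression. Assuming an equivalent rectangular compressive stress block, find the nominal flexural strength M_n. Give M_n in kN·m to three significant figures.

M_n ≈ 326 kN·m

Tension: T = A_s f_y = 1120 × 500 = 560000 N.
Try a within the flange: a = T/(0.85 f'_c b_f) = 560000/(0.85 × 34.6 × 770) = 24.73 mm.
Since a = 24.73 ≤ h_f = 140 mm, the stress block lies entirely in the flange; analyse as a rectangular beam of width b_f.
M_n = T(d − a/2) = 560000 × (595 − 12.365) = 326.28 × 10⁶ N·mm.
M_n = 326.28 kN·m.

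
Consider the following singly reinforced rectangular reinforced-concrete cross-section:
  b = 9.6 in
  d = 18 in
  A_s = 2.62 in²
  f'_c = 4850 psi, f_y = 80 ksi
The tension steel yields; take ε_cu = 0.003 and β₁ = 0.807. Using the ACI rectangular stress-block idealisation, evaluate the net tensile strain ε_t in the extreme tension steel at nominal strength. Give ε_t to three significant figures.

a = A_s f_y/(0.85 f'_c b) = 5.296 in.
β₁ = 0.807, so c = a/β₁ = 5.296/0.807 = 6.563 in.
From the linear strain diagram with ε_cu = 0.003: ε_t = 0.003 (d − c)/c = 0.003 × (18 − 6.563)/6.563 = 0.00523.
Since ε_t ≥ 0.005, the section is tension-controlled.

ε_t ≈ 0.00523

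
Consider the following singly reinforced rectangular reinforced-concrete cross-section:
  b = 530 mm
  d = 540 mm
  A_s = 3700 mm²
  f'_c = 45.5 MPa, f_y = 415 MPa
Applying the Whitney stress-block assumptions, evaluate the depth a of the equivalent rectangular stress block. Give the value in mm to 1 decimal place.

T = A_s f_y = 3700 × 415 = 1535500 N = 1535.5 kN.
Setting C = 0.85 f'_c a b equal to T: a = 1535500/(0.85 × 45.5 × 530) = 74.9 mm.

a ≈ 74.9 mm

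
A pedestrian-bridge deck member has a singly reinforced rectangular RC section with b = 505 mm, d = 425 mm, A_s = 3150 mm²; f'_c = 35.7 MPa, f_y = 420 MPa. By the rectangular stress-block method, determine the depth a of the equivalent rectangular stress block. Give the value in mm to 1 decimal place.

a ≈ 86.3 mm

T = A_s f_y = 3150 × 420 = 1323000 N = 1323 kN.
Setting C = 0.85 f'_c a b equal to T: a = 1323000/(0.85 × 35.7 × 505) = 86.3 mm.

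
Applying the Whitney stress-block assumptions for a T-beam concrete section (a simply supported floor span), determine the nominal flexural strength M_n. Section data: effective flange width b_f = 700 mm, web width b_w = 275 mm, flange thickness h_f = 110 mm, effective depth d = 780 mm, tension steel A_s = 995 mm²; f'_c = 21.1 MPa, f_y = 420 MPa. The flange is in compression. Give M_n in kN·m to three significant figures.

Tension: T = A_s f_y = 995 × 420 = 417900 N.
Try a within the flange: a = T/(0.85 f'_c b_f) = 417900/(0.85 × 21.1 × 700) = 33.29 mm.
Since a = 33.29 ≤ h_f = 110 mm, the stress block lies entirely in the flange; analyse as a rectangular beam of width b_f.
M_n = T(d − a/2) = 417900 × (780 − 16.645) = 319.01 × 10⁶ N·mm.
M_n = 319.01 kN·m.

M_n ≈ 319 kN·m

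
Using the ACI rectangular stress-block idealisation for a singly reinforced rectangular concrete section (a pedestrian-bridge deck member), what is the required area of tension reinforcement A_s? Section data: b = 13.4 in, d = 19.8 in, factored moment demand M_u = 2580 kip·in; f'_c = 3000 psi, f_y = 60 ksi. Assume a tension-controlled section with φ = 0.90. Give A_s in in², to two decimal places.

A_s ≈ 2.75 in²

M_n = M_u/φ = 2580/0.90 = 2866.67 kip·in.
From M_n = 0.85 f'_c a b (d − a/2):
a = d − √(d² − 2M_n/(0.85 f'_c b)) = 19.8 − √(19.8² − 2 × 2866.67/(0.85 × 3 × 13.4)) = 4.825 in.
A_s = 0.85 f'_c a b / f_y = 0.85 × 3 × 4.825 × 13.4 / 60 = 2.748 in².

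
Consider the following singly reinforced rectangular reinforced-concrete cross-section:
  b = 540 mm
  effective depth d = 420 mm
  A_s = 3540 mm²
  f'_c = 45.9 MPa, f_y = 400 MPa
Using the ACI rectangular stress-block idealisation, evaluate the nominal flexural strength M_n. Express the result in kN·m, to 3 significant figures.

T = A_s f_y = 3540 × 400 = 1416000 N = 1416 kN.
From C = T: a = T/(0.85 f'_c b) = 1416000/(0.85 × 45.9 × 540) = 67.21 mm.
M_n = T(d − a/2) = 1416 kN × (420 − 33.605) mm = 547.14 kN·m.

M_n ≈ 547 kN·m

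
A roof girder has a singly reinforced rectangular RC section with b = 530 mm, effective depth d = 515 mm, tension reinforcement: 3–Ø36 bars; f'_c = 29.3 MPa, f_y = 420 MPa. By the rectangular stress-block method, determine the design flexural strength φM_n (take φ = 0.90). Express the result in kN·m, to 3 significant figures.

A_s = 3 × 1018 = 3054 mm².
T = A_s f_y = 3054 × 420 = 1282680 N = 1282.68 kN.
From C = T: a = T/(0.85 f'_c b) = 1282680/(0.85 × 29.3 × 530) = 97.18 mm.
M_n = T(d − a/2) = 1282.68 kN × (515 − 48.59) mm = 598.25 kN·m.
φM_n = 0.90 × 598.25 = 538.43 kN·m.

φM_n ≈ 538 kN·m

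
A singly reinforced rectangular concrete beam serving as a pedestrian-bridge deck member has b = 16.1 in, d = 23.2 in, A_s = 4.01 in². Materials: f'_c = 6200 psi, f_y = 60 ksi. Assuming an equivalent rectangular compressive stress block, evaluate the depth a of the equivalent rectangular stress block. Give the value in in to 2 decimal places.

a ≈ 2.84 in

T = A_s f_y = 4.01 × 60 = 240.6 kips.
a = T/(0.85 f'_c b) = 240.6/(0.85 × 6.2 × 16.1) = 2.84 in.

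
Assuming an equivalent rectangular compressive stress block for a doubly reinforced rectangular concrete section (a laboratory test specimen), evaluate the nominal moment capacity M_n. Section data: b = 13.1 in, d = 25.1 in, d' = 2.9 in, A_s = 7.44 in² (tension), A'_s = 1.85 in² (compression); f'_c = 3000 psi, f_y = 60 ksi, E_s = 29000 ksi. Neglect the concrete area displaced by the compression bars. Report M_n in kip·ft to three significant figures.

Assume both steels yield.
a = (A_s − A'_s) f_y/(0.85 f'_c b) = (7.44 − 1.85) × 60/(0.85 × 3 × 13.1) = 10.040 in.
c = a/β₁ = 10.040/0.85 = 11.812 in; ε'_s = 0.003(c − d')/c = 0.0023 ≥ ε_y = 0.0021, so the compression steel yields.
M_n = (A_s − A'_s) f_y (d − a/2) + A'_s f_y (d − d') = 335.4 × (25.1 − 5.02) + 111 × (25.1 − 2.9) = 6734.8 + 2464.2 = 9199.0 kip·in = 9199.0/12 = 766.58 kip·ft.

M_n ≈ 767 kip·ft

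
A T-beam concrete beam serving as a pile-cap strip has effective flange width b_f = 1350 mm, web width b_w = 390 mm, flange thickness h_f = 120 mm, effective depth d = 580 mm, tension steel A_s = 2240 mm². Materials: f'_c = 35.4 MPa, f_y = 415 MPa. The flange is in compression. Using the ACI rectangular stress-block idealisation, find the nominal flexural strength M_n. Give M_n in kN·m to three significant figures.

M_n ≈ 529 kN·m

Tension: T = A_s f_y = 2240 × 415 = 929600 N.
Try a within the flange: a = T/(0.85 f'_c b_f) = 929600/(0.85 × 35.4 × 1350) = 22.88 mm.
Since a = 22.88 ≤ h_f = 120 mm, the stress block lies entirely in the flange; analyse as a rectangular beam of width b_f.
M_n = T(d − a/2) = 929600 × (580 − 11.44) = 528.53 × 10⁶ N·mm.
M_n = 528.53 kN·m.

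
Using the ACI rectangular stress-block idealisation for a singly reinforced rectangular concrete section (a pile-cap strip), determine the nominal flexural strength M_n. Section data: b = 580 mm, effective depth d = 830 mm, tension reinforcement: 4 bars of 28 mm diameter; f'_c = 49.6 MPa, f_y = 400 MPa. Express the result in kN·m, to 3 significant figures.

A_s = 4 × 616 = 2464 mm².
T = A_s f_y = 2464 × 400 = 985600 N = 985.6 kN.
From C = T: a = T/(0.85 f'_c b) = 985600/(0.85 × 49.6 × 580) = 40.31 mm.
M_n = T(d − a/2) = 985.6 kN × (830 − 20.155) mm = 798.18 kN·m.

M_n ≈ 798 kN·m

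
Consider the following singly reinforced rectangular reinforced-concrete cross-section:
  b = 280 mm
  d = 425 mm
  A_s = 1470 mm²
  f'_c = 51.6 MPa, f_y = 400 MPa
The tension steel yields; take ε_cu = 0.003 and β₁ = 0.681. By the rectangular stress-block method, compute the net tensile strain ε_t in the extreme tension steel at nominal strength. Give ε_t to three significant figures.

ε_t ≈ 0.0151

a = A_s f_y/(0.85 f'_c b) = 47.88 mm.
β₁ = 0.681, so c = a/β₁ = 47.88/0.681 = 70.31 mm.
From the linear strain diagram with ε_cu = 0.003: ε_t = 0.003 (d − c)/c = 0.003 × (425 − 70.31)/70.31 = 0.0151.
Since ε_t ≥ 0.005, the section is tension-controlled.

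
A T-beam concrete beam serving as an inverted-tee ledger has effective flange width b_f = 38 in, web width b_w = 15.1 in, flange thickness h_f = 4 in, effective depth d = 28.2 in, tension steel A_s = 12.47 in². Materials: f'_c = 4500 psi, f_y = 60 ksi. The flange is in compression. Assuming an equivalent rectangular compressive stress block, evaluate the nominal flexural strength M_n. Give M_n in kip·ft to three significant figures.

M_n ≈ 1590 kip·ft

Tension: T = A_s f_y = 12.47 × 60 = 748.2 kips.
Try a within the flange: a = T/(0.85 f'_c b_f) = 748.2/(0.85 × 4.5 × 38) = 5.148 in.
a = 5.148 > h_f = 4 in: the block extends into the web. Split into flange-overhang and web parts.
C_f = 0.85 f'_c (b_f − b_w) h_f = 0.85 × 4.5 × (38 − 15.1) × 4 = 350.4 kips.
Remaining web compression depth: a_w = (T − C_f)/(0.85 f'_c b_w) = (748.2 − 350.4)/(0.85 × 4.5 × 15.1) = 6.887 in.
M_n = C_f(d − h_f/2) + (T − C_f)(d − a_w/2) = 350.4 × (28.2 − 2) + 397.8 × (28.2 − 3.4435) = 9180.5 + 9848.1 = 19028.6 kip·in.
M_n = 19028.6/12 = 1585.72 kip·ft.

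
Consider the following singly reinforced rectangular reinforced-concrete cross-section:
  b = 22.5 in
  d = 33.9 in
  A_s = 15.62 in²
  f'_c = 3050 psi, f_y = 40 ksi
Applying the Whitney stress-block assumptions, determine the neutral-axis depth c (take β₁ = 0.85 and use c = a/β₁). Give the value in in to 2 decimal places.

T = A_s f_y = 15.62 × 40 = 624.8 kips.
a = T/(0.85 f'_c b) = 624.8/(0.85 × 3.05 × 22.5) = 10.7112 in.
With β₁ = 0.85, c = a/β₁ = 10.7112/0.85 = 12.60 in.

c ≈ 12.60 in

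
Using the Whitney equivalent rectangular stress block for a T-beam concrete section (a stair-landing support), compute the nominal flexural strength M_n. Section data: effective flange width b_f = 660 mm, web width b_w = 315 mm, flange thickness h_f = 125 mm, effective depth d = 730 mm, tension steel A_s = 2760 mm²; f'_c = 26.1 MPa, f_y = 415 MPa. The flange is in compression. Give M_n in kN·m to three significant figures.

Tension: T = A_s f_y = 2760 × 415 = 1145400 N.
Try a within the flange: a = T/(0.85 f'_c b_f) = 1145400/(0.85 × 26.1 × 660) = 78.23 mm.
Since a = 78.23 ≤ h_f = 125 mm, the stress block lies entirely in the flange; analyse as a rectangular beam of width b_f.
M_n = T(d − a/2) = 1145400 × (730 − 39.115) = 791.34 × 10⁶ N·mm.
M_n = 791.34 kN·m.

M_n ≈ 791 kN·m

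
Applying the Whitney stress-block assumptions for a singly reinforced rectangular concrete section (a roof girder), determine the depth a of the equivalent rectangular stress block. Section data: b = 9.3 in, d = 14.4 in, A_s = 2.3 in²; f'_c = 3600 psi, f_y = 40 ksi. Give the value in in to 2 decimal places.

T = A_s f_y = 2.3 × 40 = 92 kips.
a = T/(0.85 f'_c b) = 92/(0.85 × 3.6 × 9.3) = 3.23 in.

a ≈ 3.23 in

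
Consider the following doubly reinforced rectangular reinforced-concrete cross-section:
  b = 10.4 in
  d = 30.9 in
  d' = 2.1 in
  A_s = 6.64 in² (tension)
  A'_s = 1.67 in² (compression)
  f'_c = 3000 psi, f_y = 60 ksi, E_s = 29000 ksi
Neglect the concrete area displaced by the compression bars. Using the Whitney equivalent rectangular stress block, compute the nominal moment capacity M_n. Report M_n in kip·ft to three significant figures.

M_n ≈ 869 kip·ft

Assume both steels yield.
a = (A_s − A'_s) f_y/(0.85 f'_c b) = (6.64 − 1.67) × 60/(0.85 × 3 × 10.4) = 11.244 in.
c = a/β₁ = 11.244/0.85 = 13.228 in; ε'_s = 0.003(c − d')/c = 0.0025 ≥ ε_y = 0.0021, so the compression steel yields.
M_n = (A_s − A'_s) f_y (d − a/2) + A'_s f_y (d − d') = 298.2 × (30.9 − 5.622) + 100.2 × (30.9 − 2.1) = 7537.9 + 2885.8 = 10423.7 kip·in = 10423.7/12 = 868.64 kip·ft.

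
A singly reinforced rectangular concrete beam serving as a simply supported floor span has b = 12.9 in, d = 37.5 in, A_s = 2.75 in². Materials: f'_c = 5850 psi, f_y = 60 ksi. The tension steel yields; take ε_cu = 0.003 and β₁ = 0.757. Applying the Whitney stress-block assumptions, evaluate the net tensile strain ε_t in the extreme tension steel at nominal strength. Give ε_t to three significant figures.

ε_t ≈ 0.0301

a = A_s f_y/(0.85 f'_c b) = 2.572 in.
β₁ = 0.757, so c = a/β₁ = 2.572/0.757 = 3.398 in.
From the linear strain diagram with ε_cu = 0.003: ε_t = 0.003 (d − c)/c = 0.003 × (37.5 − 3.398)/3.398 = 0.0301.
Since ε_t ≥ 0.005, the section is tension-controlled.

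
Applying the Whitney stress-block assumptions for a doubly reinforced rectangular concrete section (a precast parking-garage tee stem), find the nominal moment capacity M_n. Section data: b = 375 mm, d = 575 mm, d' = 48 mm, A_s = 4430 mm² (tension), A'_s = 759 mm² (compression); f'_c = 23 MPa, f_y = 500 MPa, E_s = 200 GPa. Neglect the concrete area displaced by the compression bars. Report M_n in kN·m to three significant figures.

Assume both tension and compression steel yield.
Net tension couple steel: A_s − A'_s = 3671 mm².
a = (A_s − A'_s) f_y / (0.85 f'_c b) = 1835500/(0.85 × 23 × 375) = 250.37 mm.
c = a/β₁ = 250.37/0.85 = 294.55 mm; ε'_s = 0.003(c − d')/c = 0.0025 ≥ f_y/E_s = 0.0025, so compression steel does yield.
M_n = (A_s − A'_s) f_y (d − a/2) + A'_s f_y (d − d') = [1835500 × (575 − 125.185) + 379500 × (575 − 48)] × 10⁻⁶ = 825.64 + 200.00 = 1025.64 kN·m.

M_n ≈ 1030 kN·m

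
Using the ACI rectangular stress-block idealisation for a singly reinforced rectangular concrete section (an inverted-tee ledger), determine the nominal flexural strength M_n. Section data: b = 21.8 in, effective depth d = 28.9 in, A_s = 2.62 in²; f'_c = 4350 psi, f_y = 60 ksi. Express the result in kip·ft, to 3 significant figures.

M_n ≈ 366 kip·ft

T = A_s f_y = 2.62 × 60 = 157.2 kips.
a = T/(0.85 f'_c b) = 157.2/(0.85 × 4.35 × 21.8) = 1.950 in.
M_n = T(d − a/2) = 157.2 × (28.9 − 0.975) = 4389.8 kip·in = 4389.8/12 = 365.82 kip·ft.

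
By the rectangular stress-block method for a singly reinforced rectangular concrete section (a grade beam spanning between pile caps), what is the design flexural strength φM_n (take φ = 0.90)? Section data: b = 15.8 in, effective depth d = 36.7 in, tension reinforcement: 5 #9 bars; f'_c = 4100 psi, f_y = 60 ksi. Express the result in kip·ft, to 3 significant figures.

A_s = 5 × 1 = 5 in².
T = A_s f_y = 5 × 60 = 300 kips.
a = T/(0.85 f'_c b) = 300/(0.85 × 4.1 × 15.8) = 5.448 in.
M_n = T(d − a/2) = 300 × (36.7 − 2.724) = 10192.8 kip·in = 10192.8/12 = 849.40 kip·ft.
φM_n = 0.90 × 849.40 = 764.46 kip·ft.

φM_n ≈ 764 kip·ft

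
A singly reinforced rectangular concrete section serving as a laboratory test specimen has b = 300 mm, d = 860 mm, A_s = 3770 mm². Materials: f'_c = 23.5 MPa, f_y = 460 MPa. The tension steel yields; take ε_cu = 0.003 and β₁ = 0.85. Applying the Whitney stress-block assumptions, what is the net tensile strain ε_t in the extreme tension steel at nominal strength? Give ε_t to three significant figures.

ε_t ≈ 0.00458

a = A_s f_y/(0.85 f'_c b) = 289.40 mm.
β₁ = 0.85, so c = a/β₁ = 289.40/0.85 = 340.47 mm.
From the linear strain diagram with ε_cu = 0.003: ε_t = 0.003 (d − c)/c = 0.003 × (860 − 340.47)/340.47 = 0.00458.
ε_t is between 0.004 and 0.005 — transition zone.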